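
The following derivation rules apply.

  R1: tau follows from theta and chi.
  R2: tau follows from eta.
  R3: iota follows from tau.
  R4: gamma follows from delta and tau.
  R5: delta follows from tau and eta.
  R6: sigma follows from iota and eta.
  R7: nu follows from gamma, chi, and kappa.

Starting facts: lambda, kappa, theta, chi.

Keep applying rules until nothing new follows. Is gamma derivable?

gamma would need delta and tau (R4), but delta is never established.

No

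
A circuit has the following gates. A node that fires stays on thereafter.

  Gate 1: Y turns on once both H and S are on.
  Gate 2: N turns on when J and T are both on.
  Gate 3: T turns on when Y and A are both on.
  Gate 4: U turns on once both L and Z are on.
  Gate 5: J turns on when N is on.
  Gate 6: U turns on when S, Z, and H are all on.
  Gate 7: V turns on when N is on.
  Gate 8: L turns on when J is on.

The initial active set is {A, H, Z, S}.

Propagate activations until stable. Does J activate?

J would need N (Gate 5), but N never turns on.

No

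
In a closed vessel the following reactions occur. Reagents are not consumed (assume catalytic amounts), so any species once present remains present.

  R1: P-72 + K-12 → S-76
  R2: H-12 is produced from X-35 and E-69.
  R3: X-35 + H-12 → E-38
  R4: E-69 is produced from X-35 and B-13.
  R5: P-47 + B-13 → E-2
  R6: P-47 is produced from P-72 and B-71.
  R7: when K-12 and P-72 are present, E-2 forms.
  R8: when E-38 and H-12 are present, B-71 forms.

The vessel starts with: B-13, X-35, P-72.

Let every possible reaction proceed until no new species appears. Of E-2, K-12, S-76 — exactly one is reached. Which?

X-35 and B-13 present → E-69 forms (R4).
X-35 and E-69 present → H-12 forms (R2).
X-35 and H-12 present → E-38 forms (R3).
E-38 and H-12 present → B-71 forms (R8).
P-72 and B-71 present → P-47 forms (R6).
P-47 and B-13 present → E-2 forms (R5).
No rule produces K-12, and it is not given. S-76 would need P-72 and K-12 (R1), but K-12 never forms.

E-2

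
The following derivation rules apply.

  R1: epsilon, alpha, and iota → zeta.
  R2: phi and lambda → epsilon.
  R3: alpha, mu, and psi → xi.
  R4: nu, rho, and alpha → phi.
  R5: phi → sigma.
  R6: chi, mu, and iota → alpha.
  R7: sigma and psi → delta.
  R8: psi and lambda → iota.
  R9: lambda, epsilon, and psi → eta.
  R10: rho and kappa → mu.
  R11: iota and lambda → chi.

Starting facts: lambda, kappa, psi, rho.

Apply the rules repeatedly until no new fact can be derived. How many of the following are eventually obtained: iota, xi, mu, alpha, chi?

From psi and lambda, R8 gives iota.
From rho and kappa, R10 gives mu.
iota and lambda hold, so chi follows (R11).
chi, mu, and iota hold, so alpha follows (R6).
alpha, mu, and psi hold, so xi follows (R3).
iota: reached.
xi: reached.
mu: reached.
alpha: reached.
chi: reached.
All 5 are reached.

5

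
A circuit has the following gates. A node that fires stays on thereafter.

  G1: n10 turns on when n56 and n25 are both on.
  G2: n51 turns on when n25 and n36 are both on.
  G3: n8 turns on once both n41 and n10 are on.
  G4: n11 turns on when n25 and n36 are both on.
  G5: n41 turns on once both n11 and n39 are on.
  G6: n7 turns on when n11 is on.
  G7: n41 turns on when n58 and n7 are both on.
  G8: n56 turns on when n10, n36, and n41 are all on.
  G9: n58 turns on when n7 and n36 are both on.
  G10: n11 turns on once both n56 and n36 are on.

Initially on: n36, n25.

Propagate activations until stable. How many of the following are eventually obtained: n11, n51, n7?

3

G4: n25 and n36 on → n11 on.
n25 and n36 are on, so n51 turns on (G2).
n11 is on, so n7 turns on (G6).
n11: reached.
n51: reached.
n7: reached.
All 3 are reached.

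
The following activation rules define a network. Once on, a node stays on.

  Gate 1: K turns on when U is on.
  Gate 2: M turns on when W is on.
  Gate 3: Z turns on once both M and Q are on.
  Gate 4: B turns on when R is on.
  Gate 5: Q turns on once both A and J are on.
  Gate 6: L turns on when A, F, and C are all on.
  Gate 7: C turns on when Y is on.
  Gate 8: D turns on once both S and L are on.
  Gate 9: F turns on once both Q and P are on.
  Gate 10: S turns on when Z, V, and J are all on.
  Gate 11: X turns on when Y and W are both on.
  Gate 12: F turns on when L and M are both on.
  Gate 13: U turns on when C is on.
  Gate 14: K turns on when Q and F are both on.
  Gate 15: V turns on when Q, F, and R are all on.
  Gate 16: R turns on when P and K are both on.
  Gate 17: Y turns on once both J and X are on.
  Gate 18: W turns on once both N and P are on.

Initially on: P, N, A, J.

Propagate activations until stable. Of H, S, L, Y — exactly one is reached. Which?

Gate 18: N and P on → W on.
A and J are on, so Q turns on (Gate 5).
W is on, so M turns on (Gate 2).
Gate 9: Q and P on → F on.
Q and F are on, so K turns on (Gate 14).
Gate 3: M and Q on → Z on.
P and K are on, so R turns on (Gate 16).
Gate 15: Q, F, and R on → V on.
Gate 10: Z, V, and J on → S on.
L would need A, F, and C (Gate 6), but C never turns on. No rule produces H, and it is not given. Y would need J and X (Gate 17), but X never turns on.

S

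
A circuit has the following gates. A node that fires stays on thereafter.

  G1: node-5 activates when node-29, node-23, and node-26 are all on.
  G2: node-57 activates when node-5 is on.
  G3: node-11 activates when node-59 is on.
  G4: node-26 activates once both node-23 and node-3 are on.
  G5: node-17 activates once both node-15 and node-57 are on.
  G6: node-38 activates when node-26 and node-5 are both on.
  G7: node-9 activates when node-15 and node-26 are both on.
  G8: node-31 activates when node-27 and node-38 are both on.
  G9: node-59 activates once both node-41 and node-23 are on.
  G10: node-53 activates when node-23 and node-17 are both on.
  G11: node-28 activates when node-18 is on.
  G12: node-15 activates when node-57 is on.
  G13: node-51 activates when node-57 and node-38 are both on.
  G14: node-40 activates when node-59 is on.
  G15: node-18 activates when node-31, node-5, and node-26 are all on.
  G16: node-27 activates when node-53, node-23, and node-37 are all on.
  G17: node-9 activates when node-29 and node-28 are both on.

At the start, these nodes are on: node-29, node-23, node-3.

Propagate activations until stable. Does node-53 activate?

node-23 and node-3 are on, so node-26 activates (G4).
G1: node-29, node-23, and node-26 on → node-5 on.
node-5 is on, so node-57 activates (G2).
node-57 is on, so node-15 activates (G12).
node-15 and node-57 are on, so node-17 activates (G5).
G10: node-23 and node-17 on → node-53 on.

Yes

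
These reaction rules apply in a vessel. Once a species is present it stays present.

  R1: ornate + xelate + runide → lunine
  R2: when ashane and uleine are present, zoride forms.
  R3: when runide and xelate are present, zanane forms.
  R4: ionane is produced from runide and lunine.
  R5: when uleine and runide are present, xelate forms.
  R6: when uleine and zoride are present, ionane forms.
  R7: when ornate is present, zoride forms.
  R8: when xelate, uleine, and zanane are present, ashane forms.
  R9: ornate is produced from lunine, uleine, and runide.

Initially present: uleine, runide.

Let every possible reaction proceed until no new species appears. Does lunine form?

No

lunine would need ornate, xelate, and runide (R1), but ornate never forms.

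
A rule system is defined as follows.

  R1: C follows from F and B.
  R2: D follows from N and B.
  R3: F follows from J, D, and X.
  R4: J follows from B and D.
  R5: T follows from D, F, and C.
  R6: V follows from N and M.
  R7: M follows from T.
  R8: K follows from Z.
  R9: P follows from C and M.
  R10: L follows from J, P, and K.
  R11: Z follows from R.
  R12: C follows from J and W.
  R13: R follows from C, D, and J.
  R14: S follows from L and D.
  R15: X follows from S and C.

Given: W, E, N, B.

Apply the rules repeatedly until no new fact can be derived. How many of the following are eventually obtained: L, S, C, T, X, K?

2

From N and B, R2 gives D.
B and D hold, so J follows (R4).
From J and W, R12 gives C.
From C, D, and J, R13 gives R.
R holds, so Z follows (R11).
From Z, R8 gives K.
L would need J, P, and K (R10), but P is never established.
S would need L and D (R14), but L is never established.
C: reached.
T would need D, F, and C (R5), but F is never established.
X would need S and C (R15), but S is never established.
K: reached.
Reached: C and K — 2 of the 6.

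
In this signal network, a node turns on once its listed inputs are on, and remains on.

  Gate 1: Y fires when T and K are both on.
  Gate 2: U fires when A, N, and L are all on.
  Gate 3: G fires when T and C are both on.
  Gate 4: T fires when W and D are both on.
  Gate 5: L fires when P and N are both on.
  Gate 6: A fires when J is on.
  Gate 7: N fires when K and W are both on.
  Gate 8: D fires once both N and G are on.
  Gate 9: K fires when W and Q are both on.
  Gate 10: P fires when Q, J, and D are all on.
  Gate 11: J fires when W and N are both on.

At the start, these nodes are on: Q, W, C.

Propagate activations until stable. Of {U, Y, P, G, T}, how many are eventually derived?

0

U would need A, N, and L (Gate 2), but L never turns on.
Y would need T and K (Gate 1), but T never turns on.
P would need Q, J, and D (Gate 10), but D never turns on.
G would need T and C (Gate 3), but T never turns on.
T would need W and D (Gate 4), but D never turns on.
None of the 5 are reached.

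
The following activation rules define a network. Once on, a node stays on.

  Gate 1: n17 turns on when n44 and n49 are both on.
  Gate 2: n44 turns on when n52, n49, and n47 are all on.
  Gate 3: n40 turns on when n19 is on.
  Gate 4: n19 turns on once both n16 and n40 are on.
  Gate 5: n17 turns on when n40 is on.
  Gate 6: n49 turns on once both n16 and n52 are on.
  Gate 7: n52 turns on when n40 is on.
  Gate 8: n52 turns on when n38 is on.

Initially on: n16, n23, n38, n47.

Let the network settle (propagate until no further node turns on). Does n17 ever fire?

n38 is on, so n52 turns on (Gate 8).
Gate 6: n16 and n52 on → n49 on.
n52, n49, and n47 are on, so n44 turns on (Gate 2).
n44 and n49 are on, so n17 turns on (Gate 1).

Yes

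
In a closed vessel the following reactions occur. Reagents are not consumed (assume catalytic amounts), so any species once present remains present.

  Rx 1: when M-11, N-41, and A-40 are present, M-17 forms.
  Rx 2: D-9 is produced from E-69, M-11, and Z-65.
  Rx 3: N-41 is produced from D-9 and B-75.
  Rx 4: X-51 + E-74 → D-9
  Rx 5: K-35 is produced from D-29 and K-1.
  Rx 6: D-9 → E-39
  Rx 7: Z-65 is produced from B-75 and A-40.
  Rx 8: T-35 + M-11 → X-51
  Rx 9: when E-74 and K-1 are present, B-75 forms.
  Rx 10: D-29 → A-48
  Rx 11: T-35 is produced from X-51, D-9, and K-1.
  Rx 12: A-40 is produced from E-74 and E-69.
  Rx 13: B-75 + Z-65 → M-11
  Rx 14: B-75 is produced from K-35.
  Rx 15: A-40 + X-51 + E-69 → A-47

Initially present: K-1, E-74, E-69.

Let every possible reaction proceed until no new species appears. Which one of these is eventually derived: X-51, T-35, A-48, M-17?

E-74 and K-1 present → B-75 forms (Rx 9).
E-74 and E-69 present → A-40 forms (Rx 12).
B-75 and A-40 present → Z-65 forms (Rx 7).
B-75 and Z-65 present → M-11 forms (Rx 13).
E-69, M-11, and Z-65 present → D-9 forms (Rx 2).
D-9 and B-75 present → N-41 forms (Rx 3).
M-11, N-41, and A-40 present → M-17 forms (Rx 1).
A-48 would need D-29 (Rx 10), but D-29 never forms. T-35 would need X-51, D-9, and K-1 (Rx 11), but X-51 never forms. X-51 would need T-35 and M-11 (Rx 8), but T-35 never forms.

M-17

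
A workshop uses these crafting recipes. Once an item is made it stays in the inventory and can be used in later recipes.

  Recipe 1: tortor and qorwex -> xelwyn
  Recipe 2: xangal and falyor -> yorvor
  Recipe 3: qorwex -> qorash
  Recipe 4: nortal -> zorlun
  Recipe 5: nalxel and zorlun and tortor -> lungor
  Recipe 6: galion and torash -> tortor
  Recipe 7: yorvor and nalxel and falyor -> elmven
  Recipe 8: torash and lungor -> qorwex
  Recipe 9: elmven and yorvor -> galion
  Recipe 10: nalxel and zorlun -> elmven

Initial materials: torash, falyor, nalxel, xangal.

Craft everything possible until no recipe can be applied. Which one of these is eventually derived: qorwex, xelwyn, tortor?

Using Recipe 2, xangal and falyor make yorvor.
yorvor and nalxel and falyor -> elmven (Recipe 7).
Using Recipe 9, elmven and yorvor make galion.
Using Recipe 6, galion and torash make tortor.
qorwex would need torash and lungor (Recipe 8), but lungor is never obtained. xelwyn would need tortor and qorwex (Recipe 1), but qorwex is never obtained.

tortor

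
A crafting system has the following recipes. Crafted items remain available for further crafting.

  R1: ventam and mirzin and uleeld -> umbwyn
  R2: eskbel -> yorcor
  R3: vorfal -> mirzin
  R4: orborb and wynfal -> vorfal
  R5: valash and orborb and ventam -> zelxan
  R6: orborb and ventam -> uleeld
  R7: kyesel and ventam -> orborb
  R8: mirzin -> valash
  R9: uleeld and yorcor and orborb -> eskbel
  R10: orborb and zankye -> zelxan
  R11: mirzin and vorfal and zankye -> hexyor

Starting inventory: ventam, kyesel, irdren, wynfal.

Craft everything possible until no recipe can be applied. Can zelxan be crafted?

Yes

Using R7, kyesel and ventam make orborb.
Using R4, orborb and wynfal make vorfal.
Using R3, vorfal makes mirzin.
Using R8, mirzin makes valash.
valash and orborb and ventam -> zelxan (R5).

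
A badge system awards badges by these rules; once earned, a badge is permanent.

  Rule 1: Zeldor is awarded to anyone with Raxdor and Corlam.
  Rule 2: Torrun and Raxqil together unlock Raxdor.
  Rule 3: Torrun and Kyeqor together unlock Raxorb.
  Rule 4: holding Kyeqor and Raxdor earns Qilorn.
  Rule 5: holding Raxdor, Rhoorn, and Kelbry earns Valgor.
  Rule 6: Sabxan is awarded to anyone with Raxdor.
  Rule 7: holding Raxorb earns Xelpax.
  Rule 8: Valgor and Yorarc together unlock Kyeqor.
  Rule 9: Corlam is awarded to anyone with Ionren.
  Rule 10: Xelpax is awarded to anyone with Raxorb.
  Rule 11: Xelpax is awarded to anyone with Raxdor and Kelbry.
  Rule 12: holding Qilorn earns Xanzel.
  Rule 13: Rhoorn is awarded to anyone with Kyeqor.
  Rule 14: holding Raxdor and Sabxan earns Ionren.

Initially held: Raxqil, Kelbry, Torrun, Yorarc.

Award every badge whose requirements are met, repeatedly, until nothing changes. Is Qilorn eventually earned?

No

Qilorn would need Kyeqor and Raxdor (Rule 4), but Kyeqor is never earned.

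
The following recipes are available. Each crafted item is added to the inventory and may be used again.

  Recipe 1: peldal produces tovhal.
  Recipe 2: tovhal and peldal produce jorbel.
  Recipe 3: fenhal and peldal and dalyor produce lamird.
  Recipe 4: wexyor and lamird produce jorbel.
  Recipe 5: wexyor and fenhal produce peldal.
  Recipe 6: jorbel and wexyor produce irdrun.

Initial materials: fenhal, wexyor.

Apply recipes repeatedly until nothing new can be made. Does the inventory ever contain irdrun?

wexyor and fenhal → peldal (Recipe 5).
Using Recipe 1, peldal makes tovhal.
Using Recipe 2, tovhal and peldal make jorbel.
jorbel and wexyor → irdrun (Recipe 6).

Yes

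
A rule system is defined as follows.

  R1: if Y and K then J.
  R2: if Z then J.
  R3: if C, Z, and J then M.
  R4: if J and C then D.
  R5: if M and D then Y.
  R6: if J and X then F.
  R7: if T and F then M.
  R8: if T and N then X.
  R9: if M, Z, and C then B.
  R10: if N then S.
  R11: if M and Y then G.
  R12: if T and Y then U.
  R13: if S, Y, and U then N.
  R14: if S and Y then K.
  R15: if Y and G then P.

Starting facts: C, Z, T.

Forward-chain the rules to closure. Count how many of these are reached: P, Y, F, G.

3

From Z, R2 gives J.
C, Z, and J hold, so M follows (R3).
J and C hold, so D follows (R4).
From M and D, R5 gives Y.
M and Y hold, so G follows (R11).
From Y and G, R15 gives P.
P: reached.
Y: reached.
F would need J and X (R6), but X is never established.
G: reached.
Reached: P, Y, and G — 3 of the 4.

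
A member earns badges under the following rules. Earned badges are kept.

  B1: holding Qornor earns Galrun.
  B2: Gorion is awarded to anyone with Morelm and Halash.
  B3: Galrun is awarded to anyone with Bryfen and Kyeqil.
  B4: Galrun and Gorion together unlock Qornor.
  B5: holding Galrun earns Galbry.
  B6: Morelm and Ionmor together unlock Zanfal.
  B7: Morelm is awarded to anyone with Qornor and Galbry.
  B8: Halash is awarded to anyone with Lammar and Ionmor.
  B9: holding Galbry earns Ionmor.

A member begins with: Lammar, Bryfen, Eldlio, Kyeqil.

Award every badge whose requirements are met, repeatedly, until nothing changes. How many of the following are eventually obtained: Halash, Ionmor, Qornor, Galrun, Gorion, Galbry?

With Bryfen and Kyeqil, Galrun is earned (B3).
With Galrun, Galbry is earned (B5).
With Galbry, Ionmor is earned (B9).
With Lammar and Ionmor, Halash is earned (B8).
Halash: reached.
Ionmor: reached.
Qornor would need Galrun and Gorion (B4), but Gorion is never earned.
Galrun: reached.
Gorion would need Morelm and Halash (B2), but Morelm is never earned.
Galbry: reached.
Reached: Halash, Ionmor, Galrun, and Galbry — 4 of the 6.

4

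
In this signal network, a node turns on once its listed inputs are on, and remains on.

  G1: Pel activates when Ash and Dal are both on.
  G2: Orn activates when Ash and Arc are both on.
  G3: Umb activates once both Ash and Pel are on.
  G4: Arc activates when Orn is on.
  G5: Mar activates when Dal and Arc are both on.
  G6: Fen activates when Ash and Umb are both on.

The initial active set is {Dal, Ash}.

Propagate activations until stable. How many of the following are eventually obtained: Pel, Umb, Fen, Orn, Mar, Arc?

Ash and Dal are on, so Pel activates (G1).
G3: Ash and Pel on → Umb on.
G6: Ash and Umb on → Fen on.
Pel: reached.
Umb: reached.
Fen: reached.
Orn would need Ash and Arc (G2), but Arc never turns on.
Mar would need Dal and Arc (G5), but Arc never turns on.
Arc would need Orn (G4), but Orn never turns on.
Reached: Pel, Umb, and Fen — 3 of the 6.

3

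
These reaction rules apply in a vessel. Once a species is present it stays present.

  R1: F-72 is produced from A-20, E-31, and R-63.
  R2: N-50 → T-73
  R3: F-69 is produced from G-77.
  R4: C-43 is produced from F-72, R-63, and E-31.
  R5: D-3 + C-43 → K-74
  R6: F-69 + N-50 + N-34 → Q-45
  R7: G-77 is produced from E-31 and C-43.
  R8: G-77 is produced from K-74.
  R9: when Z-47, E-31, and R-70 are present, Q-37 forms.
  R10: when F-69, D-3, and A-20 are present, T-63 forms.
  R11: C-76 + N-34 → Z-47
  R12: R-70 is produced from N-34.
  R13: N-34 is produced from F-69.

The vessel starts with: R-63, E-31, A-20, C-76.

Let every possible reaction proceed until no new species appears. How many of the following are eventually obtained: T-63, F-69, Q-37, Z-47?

A-20, E-31, and R-63 present → F-72 forms (R1).
F-72, R-63, and E-31 present → C-43 forms (R4).
E-31 and C-43 present → G-77 forms (R7).
G-77 present → F-69 forms (R3).
F-69 present → N-34 forms (R13).
C-76 and N-34 present → Z-47 forms (R11).
N-34 present → R-70 forms (R12).
Z-47, E-31, and R-70 present → Q-37 forms (R9).
T-63 would need F-69, D-3, and A-20 (R10), but D-3 never forms.
F-69: reached.
Q-37: reached.
Z-47: reached.
Reached: F-69, Q-37, and Z-47 — 3 of the 4.

3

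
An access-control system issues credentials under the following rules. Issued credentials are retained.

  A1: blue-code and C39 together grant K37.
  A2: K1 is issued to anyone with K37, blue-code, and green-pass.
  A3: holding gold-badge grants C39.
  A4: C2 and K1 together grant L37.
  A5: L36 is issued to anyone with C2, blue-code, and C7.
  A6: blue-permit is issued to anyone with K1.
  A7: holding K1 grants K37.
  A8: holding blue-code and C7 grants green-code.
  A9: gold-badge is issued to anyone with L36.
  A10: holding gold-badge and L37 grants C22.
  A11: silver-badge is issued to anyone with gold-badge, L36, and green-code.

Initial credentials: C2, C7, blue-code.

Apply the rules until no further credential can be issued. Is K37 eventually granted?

Yes

Holding C2, blue-code, and C7 grants L36 (A5).
Holding L36 grants gold-badge (A9).
Holding gold-badge grants C39 (A3).
Holding blue-code and C39 grants K37 (A1).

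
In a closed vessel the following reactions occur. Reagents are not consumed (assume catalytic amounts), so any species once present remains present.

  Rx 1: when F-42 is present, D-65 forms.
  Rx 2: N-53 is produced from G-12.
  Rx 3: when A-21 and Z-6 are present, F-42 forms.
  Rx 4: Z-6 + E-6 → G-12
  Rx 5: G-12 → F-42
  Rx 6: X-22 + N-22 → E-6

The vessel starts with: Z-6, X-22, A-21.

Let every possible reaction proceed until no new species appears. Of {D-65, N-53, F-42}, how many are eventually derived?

2

A-21 and Z-6 present → F-42 forms (Rx 3).
F-42 present → D-65 forms (Rx 1).
D-65: reached.
N-53 would need G-12 (Rx 2), but G-12 never forms.
F-42: reached.
Reached: D-65 and F-42 — 2 of the 3.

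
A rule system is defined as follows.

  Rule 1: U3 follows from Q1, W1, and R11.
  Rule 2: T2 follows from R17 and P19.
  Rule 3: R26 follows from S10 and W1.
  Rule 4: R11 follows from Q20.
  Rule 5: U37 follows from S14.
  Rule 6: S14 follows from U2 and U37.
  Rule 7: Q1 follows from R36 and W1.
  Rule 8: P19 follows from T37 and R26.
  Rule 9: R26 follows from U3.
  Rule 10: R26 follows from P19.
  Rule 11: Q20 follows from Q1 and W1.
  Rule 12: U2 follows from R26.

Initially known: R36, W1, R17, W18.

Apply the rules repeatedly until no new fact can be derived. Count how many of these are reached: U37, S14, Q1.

1

From R36 and W1, Rule 7 gives Q1.
U37 would need S14 (Rule 5), but S14 is never established.
S14 would need U2 and U37 (Rule 6), but U37 is never established.
Q1: reached.
Reached: Q1 — 1 of the 3.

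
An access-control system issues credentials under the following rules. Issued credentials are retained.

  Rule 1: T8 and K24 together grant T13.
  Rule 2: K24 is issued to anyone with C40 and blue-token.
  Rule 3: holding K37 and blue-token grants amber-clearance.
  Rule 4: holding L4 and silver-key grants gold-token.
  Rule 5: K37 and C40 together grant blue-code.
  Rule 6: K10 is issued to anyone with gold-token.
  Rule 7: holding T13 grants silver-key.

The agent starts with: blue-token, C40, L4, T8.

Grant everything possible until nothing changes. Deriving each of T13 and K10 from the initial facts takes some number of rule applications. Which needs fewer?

T13

T13: Holding C40 and blue-token grants K24 (Rule 2). Holding T8 and K24 grants T13 (Rule 1). [2 rule applications]
K10: Holding C40 and blue-token grants K24 (Rule 2). Holding T8 and K24 grants T13 (Rule 1). Holding T13 grants silver-key (Rule 7). Holding L4 and silver-key grants gold-token (Rule 4). Holding gold-token grants K10 (Rule 6). [5 rule applications]
T13 needs fewer.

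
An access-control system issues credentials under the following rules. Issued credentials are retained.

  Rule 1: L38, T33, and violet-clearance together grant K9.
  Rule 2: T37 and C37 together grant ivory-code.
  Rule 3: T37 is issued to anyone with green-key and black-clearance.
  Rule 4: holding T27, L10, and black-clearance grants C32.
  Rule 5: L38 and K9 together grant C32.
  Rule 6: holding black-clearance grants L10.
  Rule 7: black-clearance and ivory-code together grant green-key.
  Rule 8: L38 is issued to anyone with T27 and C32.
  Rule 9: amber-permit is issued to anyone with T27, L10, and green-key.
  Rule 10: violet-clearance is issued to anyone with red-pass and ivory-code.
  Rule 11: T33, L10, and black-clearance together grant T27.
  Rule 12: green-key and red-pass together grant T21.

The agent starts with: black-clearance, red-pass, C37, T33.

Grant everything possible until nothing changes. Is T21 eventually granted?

T21 would need green-key and red-pass (Rule 12), but green-key is never granted.

No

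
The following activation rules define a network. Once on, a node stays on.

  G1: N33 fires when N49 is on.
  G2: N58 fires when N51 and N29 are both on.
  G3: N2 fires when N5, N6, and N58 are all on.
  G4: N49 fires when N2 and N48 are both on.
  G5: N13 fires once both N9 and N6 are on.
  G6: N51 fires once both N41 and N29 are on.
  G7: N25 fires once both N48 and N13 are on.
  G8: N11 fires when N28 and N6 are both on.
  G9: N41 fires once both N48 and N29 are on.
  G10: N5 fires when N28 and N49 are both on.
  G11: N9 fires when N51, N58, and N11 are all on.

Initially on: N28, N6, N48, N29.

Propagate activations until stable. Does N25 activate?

G8: N28 and N6 on → N11 on.
N48 and N29 are on, so N41 fires (G9).
N41 and N29 are on, so N51 fires (G6).
G2: N51 and N29 on → N58 on.
G11: N51, N58, and N11 on → N9 on.
N9 and N6 are on, so N13 fires (G5).
N48 and N13 are on, so N25 fires (G7).

Yes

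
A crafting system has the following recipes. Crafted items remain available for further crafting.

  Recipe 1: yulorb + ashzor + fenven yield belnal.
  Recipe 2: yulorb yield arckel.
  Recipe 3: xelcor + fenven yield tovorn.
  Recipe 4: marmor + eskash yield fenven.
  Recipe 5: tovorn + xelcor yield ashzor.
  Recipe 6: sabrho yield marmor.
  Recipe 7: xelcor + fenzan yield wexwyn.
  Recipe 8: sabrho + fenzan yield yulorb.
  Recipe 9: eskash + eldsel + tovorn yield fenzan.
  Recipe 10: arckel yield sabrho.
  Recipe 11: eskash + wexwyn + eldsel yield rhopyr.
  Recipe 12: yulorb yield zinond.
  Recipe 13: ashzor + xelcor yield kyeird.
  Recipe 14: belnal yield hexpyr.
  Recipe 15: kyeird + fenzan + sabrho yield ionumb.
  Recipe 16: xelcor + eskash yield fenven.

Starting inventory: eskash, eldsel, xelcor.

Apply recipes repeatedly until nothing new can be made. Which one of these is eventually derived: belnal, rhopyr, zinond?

Using Recipe 16, xelcor and eskash make fenven.
xelcor + fenven → tovorn (Recipe 3).
eskash + eldsel + tovorn → fenzan (Recipe 9).
Using Recipe 7, xelcor and fenzan make wexwyn.
Using Recipe 11, eskash, wexwyn, and eldsel make rhopyr.
belnal would need yulorb, ashzor, and fenven (Recipe 1), but yulorb is never obtained. zinond would need yulorb (Recipe 12), but yulorb is never obtained.

rhopyr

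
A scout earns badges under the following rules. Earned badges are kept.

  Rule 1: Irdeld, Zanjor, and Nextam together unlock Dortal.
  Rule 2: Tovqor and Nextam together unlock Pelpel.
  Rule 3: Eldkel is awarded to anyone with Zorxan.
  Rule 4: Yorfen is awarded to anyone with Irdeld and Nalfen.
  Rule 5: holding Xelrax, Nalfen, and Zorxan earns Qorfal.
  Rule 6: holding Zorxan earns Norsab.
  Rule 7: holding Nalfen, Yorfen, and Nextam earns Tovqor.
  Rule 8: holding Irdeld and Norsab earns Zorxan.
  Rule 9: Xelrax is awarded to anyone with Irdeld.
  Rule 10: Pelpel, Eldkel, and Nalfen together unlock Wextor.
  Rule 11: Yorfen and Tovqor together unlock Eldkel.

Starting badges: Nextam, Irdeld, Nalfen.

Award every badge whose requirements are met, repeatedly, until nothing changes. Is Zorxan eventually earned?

No

Zorxan would need Irdeld and Norsab (Rule 8), but Norsab is never earned.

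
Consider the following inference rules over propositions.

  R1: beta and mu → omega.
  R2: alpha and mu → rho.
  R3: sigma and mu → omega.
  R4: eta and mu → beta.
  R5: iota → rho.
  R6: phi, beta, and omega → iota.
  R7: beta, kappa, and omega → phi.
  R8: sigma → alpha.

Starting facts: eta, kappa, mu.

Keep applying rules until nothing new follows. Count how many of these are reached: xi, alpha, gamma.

No rule produces xi, and it is not given.
alpha would need sigma (R8), but sigma is never established.
No rule produces gamma, and it is not given.
None of the 3 are reached.

0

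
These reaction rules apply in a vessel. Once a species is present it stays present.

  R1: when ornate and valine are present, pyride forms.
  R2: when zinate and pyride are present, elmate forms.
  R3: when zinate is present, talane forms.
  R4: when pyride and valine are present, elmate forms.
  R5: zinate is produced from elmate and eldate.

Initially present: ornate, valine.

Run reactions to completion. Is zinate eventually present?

No

zinate would need elmate and eldate (R5), but eldate never forms.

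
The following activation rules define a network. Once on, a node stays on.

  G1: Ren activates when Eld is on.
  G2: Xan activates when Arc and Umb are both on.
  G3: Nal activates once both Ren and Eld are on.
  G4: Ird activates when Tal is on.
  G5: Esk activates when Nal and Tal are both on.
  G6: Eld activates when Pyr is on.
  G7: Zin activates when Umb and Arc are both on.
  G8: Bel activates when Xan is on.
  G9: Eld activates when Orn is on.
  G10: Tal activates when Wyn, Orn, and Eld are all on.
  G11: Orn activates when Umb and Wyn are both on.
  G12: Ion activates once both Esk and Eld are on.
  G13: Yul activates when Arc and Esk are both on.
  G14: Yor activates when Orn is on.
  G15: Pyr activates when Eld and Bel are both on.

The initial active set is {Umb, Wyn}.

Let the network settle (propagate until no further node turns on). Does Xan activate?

Xan would need Arc and Umb (G2), but Arc never turns on.

No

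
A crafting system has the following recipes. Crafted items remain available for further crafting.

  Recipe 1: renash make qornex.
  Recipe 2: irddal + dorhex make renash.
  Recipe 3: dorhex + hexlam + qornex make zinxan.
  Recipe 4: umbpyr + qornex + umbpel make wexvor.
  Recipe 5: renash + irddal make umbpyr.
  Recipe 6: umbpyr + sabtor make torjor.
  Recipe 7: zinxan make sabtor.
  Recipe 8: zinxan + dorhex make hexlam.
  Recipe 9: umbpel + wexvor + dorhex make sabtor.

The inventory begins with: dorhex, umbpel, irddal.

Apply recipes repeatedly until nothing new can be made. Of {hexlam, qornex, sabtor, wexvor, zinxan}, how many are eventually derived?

3

irddal + dorhex → renash (Recipe 2).
Using Recipe 5, renash and irddal make umbpyr.
renash → qornex (Recipe 1).
umbpyr + qornex + umbpel → wexvor (Recipe 4).
Using Recipe 9, umbpel, wexvor, and dorhex make sabtor.
hexlam would need zinxan and dorhex (Recipe 8), but zinxan is never obtained.
qornex: reached.
sabtor: reached.
wexvor: reached.
zinxan would need dorhex, hexlam, and qornex (Recipe 3), but hexlam is never obtained.
Reached: qornex, sabtor, and wexvor — 3 of the 5.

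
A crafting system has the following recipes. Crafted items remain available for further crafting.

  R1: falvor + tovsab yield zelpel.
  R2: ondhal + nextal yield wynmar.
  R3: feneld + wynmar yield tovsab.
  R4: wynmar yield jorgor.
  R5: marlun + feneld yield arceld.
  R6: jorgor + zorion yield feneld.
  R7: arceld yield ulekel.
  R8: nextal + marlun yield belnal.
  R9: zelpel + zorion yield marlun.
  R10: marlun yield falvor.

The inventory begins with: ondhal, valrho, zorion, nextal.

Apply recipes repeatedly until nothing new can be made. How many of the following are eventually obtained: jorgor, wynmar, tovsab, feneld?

ondhal + nextal → wynmar (R2).
wynmar → jorgor (R4).
Using R6, jorgor and zorion make feneld.
Using R3, feneld and wynmar make tovsab.
jorgor: reached.
wynmar: reached.
tovsab: reached.
feneld: reached.
All 4 are reached.

4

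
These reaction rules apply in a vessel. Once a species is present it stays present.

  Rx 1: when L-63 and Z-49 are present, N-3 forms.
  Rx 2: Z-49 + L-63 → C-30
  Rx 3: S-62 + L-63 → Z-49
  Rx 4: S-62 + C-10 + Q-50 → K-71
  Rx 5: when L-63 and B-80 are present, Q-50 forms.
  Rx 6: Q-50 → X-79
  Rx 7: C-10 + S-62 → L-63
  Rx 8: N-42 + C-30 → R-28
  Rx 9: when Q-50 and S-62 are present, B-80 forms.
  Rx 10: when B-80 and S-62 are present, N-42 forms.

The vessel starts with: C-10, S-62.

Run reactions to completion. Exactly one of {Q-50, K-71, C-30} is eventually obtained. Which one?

C-10 and S-62 present → L-63 forms (Rx 7).
S-62 and L-63 present → Z-49 forms (Rx 3).
Z-49 and L-63 present → C-30 forms (Rx 2).
K-71 would need S-62, C-10, and Q-50 (Rx 4), but Q-50 never forms. Q-50 would need L-63 and B-80 (Rx 5), but B-80 never forms.

C-30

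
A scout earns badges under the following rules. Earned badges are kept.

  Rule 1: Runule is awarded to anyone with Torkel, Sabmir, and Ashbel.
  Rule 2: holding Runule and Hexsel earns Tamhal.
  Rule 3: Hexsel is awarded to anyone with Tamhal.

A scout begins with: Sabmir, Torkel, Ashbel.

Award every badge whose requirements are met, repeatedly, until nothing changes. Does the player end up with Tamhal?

Tamhal would need Runule and Hexsel (Rule 2), but Hexsel is never earned.

No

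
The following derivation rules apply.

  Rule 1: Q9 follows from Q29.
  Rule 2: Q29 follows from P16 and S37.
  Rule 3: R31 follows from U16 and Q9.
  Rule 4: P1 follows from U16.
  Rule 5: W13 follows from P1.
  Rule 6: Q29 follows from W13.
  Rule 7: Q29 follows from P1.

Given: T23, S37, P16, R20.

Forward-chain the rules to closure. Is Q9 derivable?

P16 and S37 hold, so Q29 follows (Rule 2).
Q29 holds, so Q9 follows (Rule 1).

Yes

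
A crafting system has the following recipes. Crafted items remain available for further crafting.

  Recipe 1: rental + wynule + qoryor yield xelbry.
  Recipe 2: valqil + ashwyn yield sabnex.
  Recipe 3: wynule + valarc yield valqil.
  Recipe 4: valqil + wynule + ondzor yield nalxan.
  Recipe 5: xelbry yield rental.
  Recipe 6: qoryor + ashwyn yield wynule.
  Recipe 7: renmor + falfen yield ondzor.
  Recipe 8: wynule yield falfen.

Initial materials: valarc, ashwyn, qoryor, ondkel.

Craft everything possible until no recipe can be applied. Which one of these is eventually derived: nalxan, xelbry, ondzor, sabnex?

qoryor + ashwyn → wynule (Recipe 6).
wynule + valarc → valqil (Recipe 3).
Using Recipe 2, valqil and ashwyn make sabnex.
ondzor would need renmor and falfen (Recipe 7), but renmor is never obtained. xelbry would need rental, wynule, and qoryor (Recipe 1), but rental is never obtained. nalxan would need valqil, wynule, and ondzor (Recipe 4), but ondzor is never obtained.

sabnex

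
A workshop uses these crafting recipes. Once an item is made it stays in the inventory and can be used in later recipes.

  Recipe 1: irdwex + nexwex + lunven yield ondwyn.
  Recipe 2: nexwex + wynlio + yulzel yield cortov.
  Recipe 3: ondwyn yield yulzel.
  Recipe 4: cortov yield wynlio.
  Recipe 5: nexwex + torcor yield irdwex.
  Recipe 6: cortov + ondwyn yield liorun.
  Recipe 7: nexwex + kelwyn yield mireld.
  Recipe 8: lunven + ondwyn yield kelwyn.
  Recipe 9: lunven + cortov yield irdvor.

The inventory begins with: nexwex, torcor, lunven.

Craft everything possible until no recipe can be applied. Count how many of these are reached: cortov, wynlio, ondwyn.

Using Recipe 5, nexwex and torcor make irdwex.
Using Recipe 1, irdwex, nexwex, and lunven make ondwyn.
cortov would need nexwex, wynlio, and yulzel (Recipe 2), but wynlio is never obtained.
wynlio would need cortov (Recipe 4), but cortov is never obtained.
ondwyn: reached.
Reached: ondwyn — 1 of the 3.

1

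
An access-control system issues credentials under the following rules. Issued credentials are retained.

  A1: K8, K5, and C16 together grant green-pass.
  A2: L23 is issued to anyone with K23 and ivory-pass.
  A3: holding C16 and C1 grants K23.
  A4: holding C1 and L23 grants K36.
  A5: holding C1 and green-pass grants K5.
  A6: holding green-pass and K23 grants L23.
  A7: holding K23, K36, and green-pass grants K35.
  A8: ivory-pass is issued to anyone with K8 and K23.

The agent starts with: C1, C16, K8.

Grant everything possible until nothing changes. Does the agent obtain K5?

No

K5 would need C1 and green-pass (A5), but green-pass is never granted.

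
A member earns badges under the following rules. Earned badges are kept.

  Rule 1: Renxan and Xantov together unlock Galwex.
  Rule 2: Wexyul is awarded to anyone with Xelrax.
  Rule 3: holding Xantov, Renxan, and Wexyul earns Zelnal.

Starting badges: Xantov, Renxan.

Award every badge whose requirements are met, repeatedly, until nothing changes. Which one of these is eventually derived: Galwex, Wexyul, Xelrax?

Galwex

With Renxan and Xantov, Galwex is earned (Rule 1).
Wexyul would need Xelrax (Rule 2), but Xelrax is never earned. No rule produces Xelrax, and it is not given.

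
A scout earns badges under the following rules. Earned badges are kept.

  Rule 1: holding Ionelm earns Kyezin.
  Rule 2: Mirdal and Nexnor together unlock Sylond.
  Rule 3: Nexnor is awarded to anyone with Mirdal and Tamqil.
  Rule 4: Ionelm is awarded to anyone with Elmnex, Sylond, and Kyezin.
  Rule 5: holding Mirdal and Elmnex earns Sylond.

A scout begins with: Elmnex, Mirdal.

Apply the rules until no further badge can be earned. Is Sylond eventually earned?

Yes

With Mirdal and Elmnex, Sylond is earned (Rule 5).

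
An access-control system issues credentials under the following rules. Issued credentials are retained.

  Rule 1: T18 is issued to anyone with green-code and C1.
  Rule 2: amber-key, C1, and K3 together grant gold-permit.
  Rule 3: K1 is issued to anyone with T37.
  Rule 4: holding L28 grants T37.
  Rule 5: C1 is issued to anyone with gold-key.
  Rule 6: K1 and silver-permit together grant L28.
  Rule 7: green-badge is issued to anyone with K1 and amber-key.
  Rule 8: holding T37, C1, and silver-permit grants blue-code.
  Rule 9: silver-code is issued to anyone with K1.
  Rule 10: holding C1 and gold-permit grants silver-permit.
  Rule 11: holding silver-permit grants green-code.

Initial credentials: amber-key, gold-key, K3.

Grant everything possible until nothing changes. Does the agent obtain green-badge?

green-badge would need K1 and amber-key (Rule 7), but K1 is never granted.

No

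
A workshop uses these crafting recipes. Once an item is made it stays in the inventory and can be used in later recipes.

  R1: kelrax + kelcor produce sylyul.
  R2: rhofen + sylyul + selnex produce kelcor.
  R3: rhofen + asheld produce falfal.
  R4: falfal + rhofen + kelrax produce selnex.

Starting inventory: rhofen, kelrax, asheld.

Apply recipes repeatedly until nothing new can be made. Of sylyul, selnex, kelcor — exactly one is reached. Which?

selnex

Using R3, rhofen and asheld make falfal.
falfal + rhofen + kelrax → selnex (R4).
sylyul would need kelrax and kelcor (R1), but kelcor is never obtained. kelcor would need rhofen, sylyul, and selnex (R2), but sylyul is never obtained.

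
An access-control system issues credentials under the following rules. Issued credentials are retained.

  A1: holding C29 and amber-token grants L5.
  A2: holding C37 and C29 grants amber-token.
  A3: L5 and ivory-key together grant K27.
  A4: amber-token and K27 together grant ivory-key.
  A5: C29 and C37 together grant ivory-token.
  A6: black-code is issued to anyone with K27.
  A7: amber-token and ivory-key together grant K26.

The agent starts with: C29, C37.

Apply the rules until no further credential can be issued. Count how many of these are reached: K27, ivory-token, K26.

Holding C29 and C37 grants ivory-token (A5).
K27 would need L5 and ivory-key (A3), but ivory-key is never granted.
ivory-token: reached.
K26 would need amber-token and ivory-key (A7), but ivory-key is never granted.
Reached: ivory-token — 1 of the 3.

1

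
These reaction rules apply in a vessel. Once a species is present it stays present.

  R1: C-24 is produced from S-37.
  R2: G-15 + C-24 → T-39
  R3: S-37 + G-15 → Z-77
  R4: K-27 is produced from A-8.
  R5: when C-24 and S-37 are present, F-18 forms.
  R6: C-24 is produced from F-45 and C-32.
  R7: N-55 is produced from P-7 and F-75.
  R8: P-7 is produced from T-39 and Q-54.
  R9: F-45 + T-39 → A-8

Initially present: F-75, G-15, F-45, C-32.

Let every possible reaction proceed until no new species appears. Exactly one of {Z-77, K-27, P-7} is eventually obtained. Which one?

F-45 and C-32 present → C-24 forms (R6).
G-15 and C-24 present → T-39 forms (R2).
F-45 and T-39 present → A-8 forms (R9).
A-8 present → K-27 forms (R4).
P-7 would need T-39 and Q-54 (R8), but Q-54 never forms. Z-77 would need S-37 and G-15 (R3), but S-37 never forms.

K-27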